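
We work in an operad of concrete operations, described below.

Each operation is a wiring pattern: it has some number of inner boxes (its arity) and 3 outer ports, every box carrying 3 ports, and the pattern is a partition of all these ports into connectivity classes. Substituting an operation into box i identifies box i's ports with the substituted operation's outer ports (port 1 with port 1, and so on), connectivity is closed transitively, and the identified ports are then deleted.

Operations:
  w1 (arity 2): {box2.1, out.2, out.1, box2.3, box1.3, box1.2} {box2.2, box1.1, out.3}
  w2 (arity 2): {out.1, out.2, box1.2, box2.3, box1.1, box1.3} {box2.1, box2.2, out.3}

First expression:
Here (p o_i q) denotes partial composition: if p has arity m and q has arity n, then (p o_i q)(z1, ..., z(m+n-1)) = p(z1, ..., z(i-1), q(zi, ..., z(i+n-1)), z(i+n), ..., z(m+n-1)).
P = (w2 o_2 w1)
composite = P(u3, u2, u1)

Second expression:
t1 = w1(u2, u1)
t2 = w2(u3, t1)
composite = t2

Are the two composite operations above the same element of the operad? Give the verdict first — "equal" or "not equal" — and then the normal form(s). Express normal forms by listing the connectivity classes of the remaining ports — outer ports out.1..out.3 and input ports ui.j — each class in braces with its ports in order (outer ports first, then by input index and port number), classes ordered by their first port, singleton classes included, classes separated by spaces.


equal; both compose to {out.1, out.2, u1.2, u2.1, u3.1, u3.2, u3.3} {out.3, u1.1, u1.3, u2.2, u2.3}

The first expression, normalized: {out.1, out.2, u1.2, u2.1, u3.1, u3.2, u3.3} {out.3, u1.1, u1.3, u2.2, u2.3}
The second expression, normalized: {out.1, out.2, u1.2, u2.1, u3.1, u3.2, u3.3} {out.3, u1.1, u1.3, u2.2, u2.3}
One common form — equal.


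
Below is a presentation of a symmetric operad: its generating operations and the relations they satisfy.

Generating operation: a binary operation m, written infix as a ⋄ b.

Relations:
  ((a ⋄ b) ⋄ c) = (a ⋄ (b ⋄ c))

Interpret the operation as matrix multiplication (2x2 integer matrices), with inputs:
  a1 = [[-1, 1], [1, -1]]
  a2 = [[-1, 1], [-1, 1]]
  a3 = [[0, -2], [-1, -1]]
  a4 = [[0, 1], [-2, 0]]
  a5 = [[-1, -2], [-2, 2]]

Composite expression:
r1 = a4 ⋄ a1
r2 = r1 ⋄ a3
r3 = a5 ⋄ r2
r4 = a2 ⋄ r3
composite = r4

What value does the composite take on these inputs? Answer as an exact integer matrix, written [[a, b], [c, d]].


[[7, -7], [7, -7]]

(a4 ⋄ a1) = [[1, -1], [2, -2]]
((a4 ⋄ a1) ⋄ a3) = [[1, -1], [2, -2]]
(a5 ⋄ ((a4 ⋄ a1) ⋄ a3)) = [[-5, 5], [2, -2]]
(a2 ⋄ (a5 ⋄ ((a4 ⋄ a1) ⋄ a3))) = [[7, -7], [7, -7]]


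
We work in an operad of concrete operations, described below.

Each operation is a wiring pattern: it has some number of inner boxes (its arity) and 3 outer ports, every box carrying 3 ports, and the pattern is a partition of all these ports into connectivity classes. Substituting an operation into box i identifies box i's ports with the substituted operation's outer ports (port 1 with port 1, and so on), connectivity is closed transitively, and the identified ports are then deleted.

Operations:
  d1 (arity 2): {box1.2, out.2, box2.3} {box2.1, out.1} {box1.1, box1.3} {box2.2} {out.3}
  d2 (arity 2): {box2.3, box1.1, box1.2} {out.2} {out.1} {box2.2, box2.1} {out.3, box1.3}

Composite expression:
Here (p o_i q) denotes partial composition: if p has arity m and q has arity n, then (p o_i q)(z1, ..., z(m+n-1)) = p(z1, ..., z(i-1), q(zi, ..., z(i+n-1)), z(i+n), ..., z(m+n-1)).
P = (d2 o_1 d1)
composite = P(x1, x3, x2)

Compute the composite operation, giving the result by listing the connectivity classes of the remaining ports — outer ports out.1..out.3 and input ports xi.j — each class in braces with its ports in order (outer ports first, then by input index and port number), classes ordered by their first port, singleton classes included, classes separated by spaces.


{out.1} {out.2} {out.3} {x1.1, x1.3} {x1.2, x2.3, x3.1, x3.3} {x2.1, x2.2} {x3.2}

Treat the ports identified at d2 as solder joints: merge, then drop.
through d1, on inputs (x1, x3): {out.1, x3.1} {out.2, x1.2, x3.3} {out.3} {x1.1, x1.3} {x3.2} (out.j = stage outer ports)
through d2, on inputs (x1, x3, x2): {out.1} {out.2} {out.3} {x1.1, x1.3} {x1.2, x2.3, x3.1, x3.3} {x2.1, x2.2} {x3.2} (out.j = stage outer ports)


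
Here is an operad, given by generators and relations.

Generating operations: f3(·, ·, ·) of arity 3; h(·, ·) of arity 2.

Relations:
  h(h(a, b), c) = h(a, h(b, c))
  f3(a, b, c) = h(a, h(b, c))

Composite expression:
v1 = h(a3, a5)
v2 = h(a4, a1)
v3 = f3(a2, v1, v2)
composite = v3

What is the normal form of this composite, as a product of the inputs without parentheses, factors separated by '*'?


a2 * a3 * a5 * a4 * a1

The f3-tree's shape is irrelevant; the a-reading-order decides.
h(a3, a5) linearizes to a3 * a5
h(a4, a1) linearizes to a4 * a1
f3(a2, h(a3, a5), h(a4, a1)) linearizes to a2 * a3 * a5 * a4 * a1


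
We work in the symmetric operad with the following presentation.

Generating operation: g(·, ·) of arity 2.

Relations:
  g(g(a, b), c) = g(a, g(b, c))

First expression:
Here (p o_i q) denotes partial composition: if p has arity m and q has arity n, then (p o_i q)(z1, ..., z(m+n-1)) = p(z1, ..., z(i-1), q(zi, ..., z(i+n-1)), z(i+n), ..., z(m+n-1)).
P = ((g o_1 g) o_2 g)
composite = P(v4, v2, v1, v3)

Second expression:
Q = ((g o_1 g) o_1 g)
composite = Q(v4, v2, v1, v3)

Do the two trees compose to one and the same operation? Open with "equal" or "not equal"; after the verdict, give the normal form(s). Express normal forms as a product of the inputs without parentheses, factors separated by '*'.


equal; both compose to v4 * v2 * v1 * v3

The first expression, normalized: v4 * v2 * v1 * v3
The second expression, normalized: v4 * v2 * v1 * v3
Identical normal forms: equal.


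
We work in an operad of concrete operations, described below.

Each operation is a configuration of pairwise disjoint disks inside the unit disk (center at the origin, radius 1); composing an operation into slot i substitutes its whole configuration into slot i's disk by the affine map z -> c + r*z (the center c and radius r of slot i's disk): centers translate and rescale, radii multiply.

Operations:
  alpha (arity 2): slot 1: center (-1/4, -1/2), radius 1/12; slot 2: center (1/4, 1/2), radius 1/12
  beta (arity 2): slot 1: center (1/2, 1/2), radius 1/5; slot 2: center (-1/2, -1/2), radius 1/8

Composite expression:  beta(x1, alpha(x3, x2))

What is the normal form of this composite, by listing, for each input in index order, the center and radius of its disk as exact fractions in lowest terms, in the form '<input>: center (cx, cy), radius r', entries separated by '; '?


Nesting under beta composes maps z -> c + r*z down each x-path.
x1 passes through 1 substitution, ending at center (1/2, 1/2), radius 1/5
x3 passes through 2 substitutions, ending at center (-17/32, -9/16), radius 1/96
x2 passes through 2 substitutions, ending at center (-15/32, -7/16), radius 1/96

x1: center (1/2, 1/2), radius 1/5; x2: center (-15/32, -7/16), radius 1/96; x3: center (-17/32, -9/16), radius 1/96


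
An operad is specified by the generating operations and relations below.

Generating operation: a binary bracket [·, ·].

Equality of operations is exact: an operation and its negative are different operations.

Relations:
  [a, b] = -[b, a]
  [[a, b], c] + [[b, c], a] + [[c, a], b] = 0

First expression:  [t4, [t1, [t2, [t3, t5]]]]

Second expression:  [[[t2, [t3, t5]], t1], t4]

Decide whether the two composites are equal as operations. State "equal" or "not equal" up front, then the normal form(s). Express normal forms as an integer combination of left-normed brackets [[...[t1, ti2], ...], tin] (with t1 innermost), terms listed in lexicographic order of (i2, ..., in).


equal; both compose to -[[[[t1, t2], t3], t5], t4] + [[[[t1, t2], t5], t3], t4] + [[[[t1, t3], t5], t2], t4] - [[[[t1, t5], t3], t2], t4]

The first composite normalizes to -[[[[t1, t2], t3], t5], t4] + [[[[t1, t2], t5], t3], t4] + [[[[t1, t3], t5], t2], t4] - [[[[t1, t5], t3], t2], t4]
The second composite normalizes to -[[[[t1, t2], t3], t5], t4] + [[[[t1, t2], t5], t3], t4] + [[[[t1, t3], t5], t2], t4] - [[[[t1, t5], t3], t2], t4]
The normal forms match — equal.


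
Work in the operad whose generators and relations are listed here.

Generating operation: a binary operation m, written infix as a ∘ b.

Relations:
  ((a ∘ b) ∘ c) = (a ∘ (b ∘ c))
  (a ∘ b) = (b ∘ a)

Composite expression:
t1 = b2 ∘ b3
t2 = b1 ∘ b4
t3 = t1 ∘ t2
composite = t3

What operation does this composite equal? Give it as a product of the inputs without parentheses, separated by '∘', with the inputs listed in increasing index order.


b1 ∘ b2 ∘ b3 ∘ b4

Any arrangement under m is one operation, so sort the b-inputs.
(b2 ∘ b3) flattens to b2 ∘ b3
(b1 ∘ b4) flattens to b1 ∘ b4
((b2 ∘ b3) ∘ (b1 ∘ b4)) flattens to b2 ∘ b3 ∘ b1 ∘ b4
sorting the factors by input index: b1 ∘ b2 ∘ b3 ∘ b4


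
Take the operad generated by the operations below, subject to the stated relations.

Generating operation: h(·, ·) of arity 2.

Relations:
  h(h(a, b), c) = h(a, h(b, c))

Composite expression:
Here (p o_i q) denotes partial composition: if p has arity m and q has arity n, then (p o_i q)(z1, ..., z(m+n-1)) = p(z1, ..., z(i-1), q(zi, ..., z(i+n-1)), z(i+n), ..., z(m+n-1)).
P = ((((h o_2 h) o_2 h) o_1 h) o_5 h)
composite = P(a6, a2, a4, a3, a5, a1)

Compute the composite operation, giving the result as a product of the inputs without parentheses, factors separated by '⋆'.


a6 ⋆ a2 ⋆ a4 ⋆ a3 ⋆ a5 ⋆ a1

Every regrouping of h is equal, so read the a-inputs in written order.
h(a6, a2) spells out as a6 ⋆ a2
h(a4, a3) spells out as a4 ⋆ a3
h(a5, a1) spells out as a5 ⋆ a1
h(h(a4, a3), h(a5, a1)) spells out as a4 ⋆ a3 ⋆ a5 ⋆ a1
h(h(a6, a2), h(h(a4, a3), h(a5, a1))) spells out as a6 ⋆ a2 ⋆ a4 ⋆ a3 ⋆ a5 ⋆ a1


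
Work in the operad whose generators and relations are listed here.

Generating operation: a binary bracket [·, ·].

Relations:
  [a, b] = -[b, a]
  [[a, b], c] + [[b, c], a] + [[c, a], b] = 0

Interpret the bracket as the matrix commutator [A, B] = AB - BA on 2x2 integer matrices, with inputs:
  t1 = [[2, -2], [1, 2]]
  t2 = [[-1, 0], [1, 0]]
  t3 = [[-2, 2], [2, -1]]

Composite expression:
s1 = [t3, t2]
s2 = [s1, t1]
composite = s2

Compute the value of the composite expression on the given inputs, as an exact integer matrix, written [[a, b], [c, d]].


[[0, -8], [-4, 0]]

[t3, t2] = [[2, 2], [-1, -2]]
[[t3, t2], t1] = [[0, -8], [-4, 0]]


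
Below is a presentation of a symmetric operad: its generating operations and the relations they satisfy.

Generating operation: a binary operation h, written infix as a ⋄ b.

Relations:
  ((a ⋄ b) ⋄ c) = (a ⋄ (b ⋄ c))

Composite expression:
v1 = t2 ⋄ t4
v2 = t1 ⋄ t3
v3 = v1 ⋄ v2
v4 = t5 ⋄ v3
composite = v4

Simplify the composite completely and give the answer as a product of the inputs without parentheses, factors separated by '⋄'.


t5 ⋄ t2 ⋄ t4 ⋄ t1 ⋄ t3

Associativity of h dissolves the nesting; only the t-input order survives.
(t2 ⋄ t4) collapses to t2 ⋄ t4
(t1 ⋄ t3) collapses to t1 ⋄ t3
((t2 ⋄ t4) ⋄ (t1 ⋄ t3)) collapses to t2 ⋄ t4 ⋄ t1 ⋄ t3
(t5 ⋄ ((t2 ⋄ t4) ⋄ (t1 ⋄ t3))) collapses to t5 ⋄ t2 ⋄ t4 ⋄ t1 ⋄ t3


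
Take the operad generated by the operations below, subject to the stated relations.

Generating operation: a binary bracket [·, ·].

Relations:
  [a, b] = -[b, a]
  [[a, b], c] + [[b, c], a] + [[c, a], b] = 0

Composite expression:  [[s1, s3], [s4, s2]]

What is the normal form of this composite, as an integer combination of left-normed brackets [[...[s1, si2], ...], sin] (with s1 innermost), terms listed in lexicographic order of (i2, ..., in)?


Expand each bracket as ab - ba; the s1-initial words give the coefficients.
Composite bracket: [[s1, s3], [s4, s2]]
Applying ab - ba throughout gives 8 signed words (2^3 = 8).
Coefficients come from the s1-initial words:
  word s1s3s2s4 has sign -1, contributing -[[[s1, s3], s2], s4]
  word s1s3s4s2 has sign +1, contributing +[[[s1, s3], s4], s2]

-[[[s1, s3], s2], s4] + [[[s1, s3], s4], s2]


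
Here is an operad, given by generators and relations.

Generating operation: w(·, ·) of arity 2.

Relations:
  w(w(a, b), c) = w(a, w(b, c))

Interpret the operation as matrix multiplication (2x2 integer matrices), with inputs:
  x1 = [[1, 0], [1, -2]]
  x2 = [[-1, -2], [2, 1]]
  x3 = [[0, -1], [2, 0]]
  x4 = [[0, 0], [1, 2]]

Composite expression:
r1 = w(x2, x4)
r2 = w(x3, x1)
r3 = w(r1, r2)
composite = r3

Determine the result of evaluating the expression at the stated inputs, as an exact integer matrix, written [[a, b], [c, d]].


[[-6, -4], [3, 2]]

w(x2, x4) = [[-2, -4], [1, 2]]
w(x3, x1) = [[-1, 2], [2, 0]]
w(w(x2, x4), w(x3, x1)) = [[-6, -4], [3, 2]]


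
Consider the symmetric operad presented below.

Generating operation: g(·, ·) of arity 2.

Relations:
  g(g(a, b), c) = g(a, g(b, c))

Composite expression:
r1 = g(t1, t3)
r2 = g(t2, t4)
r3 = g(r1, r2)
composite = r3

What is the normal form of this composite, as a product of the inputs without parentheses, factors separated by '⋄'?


t1 ⋄ t3 ⋄ t2 ⋄ t4

Every regrouping of g is equal, so read the t-inputs in written order.
g(t1, t3) collapses to t1 ⋄ t3
g(t2, t4) collapses to t2 ⋄ t4
g(g(t1, t3), g(t2, t4)) collapses to t1 ⋄ t3 ⋄ t2 ⋄ t4


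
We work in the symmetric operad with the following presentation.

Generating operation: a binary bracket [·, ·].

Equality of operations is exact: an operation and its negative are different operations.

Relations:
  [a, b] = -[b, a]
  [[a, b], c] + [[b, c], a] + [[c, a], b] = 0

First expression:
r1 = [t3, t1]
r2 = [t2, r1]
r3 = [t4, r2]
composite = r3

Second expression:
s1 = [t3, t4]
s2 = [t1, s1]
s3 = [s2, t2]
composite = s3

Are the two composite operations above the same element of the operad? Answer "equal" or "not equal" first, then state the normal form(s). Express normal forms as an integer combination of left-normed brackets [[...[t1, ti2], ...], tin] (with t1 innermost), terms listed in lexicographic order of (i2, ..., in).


The first expression reduces to -[[[t1, t3], t2], t4]
The second expression reduces to [[[t1, t3], t4], t2] - [[[t1, t4], t3], t2]
The normal forms differ: not equal.

not equal; first: -[[[t1, t3], t2], t4]; second: [[[t1, t3], t4], t2] - [[[t1, t4], t3], t2]


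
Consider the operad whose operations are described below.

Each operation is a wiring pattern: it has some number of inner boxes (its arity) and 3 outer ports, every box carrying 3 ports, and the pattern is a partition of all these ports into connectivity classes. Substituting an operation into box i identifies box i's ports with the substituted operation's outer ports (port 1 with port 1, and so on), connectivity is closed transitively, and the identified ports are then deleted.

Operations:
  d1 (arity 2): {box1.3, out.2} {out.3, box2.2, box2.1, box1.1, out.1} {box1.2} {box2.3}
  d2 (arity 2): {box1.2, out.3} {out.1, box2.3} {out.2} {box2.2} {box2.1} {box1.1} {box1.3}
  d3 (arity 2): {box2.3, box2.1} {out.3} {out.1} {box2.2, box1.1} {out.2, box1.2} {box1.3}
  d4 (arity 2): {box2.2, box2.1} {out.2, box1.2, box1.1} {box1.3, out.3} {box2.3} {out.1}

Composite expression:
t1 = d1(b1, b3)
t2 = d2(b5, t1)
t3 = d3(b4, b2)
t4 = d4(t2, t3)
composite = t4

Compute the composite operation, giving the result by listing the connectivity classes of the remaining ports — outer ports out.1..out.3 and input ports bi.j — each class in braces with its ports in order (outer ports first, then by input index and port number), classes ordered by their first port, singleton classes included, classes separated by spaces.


{out.1} {out.2, b1.1, b3.1, b3.2} {out.3, b5.2} {b1.2} {b1.3} {b2.1, b2.3} {b2.2, b4.1} {b3.3} {b4.2} {b4.3} {b5.1} {b5.3}

Substituting into d4 glues patterns; closure does the rest.
composing d1 on (b1, b3), with out.j its own outer ports: {out.1, out.3, b1.1, b3.1, b3.2} {out.2, b1.3} {b1.2} {b3.3}
composing d2 on (b5, b1, b3), with out.j its own outer ports: {out.1, b1.1, b3.1, b3.2} {out.2} {out.3, b5.2} {b1.2} {b1.3} {b3.3} {b5.1} {b5.3}
composing d3 on (b4, b2), with out.j its own outer ports: {out.1} {out.2, b4.2} {out.3} {b2.1, b2.3} {b2.2, b4.1} {b4.3}
composing d4 on (b5, b1, b3, b4, b2), with out.j its own outer ports: {out.1} {out.2, b1.1, b3.1, b3.2} {out.3, b5.2} {b1.2} {b1.3} {b2.1, b2.3} {b2.2, b4.1} {b3.3} {b4.2} {b4.3} {b5.1} {b5.3}


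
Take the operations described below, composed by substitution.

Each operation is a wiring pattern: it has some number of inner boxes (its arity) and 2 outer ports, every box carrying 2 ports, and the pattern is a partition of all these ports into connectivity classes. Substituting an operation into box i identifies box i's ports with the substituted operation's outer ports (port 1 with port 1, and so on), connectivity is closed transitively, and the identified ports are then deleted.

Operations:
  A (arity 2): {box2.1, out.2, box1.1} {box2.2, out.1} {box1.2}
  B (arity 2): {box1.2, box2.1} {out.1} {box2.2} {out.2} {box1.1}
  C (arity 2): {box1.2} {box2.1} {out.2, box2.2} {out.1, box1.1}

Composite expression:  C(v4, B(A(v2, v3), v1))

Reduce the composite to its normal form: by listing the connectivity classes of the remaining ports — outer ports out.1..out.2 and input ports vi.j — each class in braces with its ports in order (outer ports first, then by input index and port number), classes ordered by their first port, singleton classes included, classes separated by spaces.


Connectivity passes through glued C-boundaries; trace each wire chain.
after A, the pattern on (v2, v3) reads {out.1, v3.2} {out.2, v2.1, v3.1} {v2.2} (out.j = its outer ports)
after B, the pattern on (v2, v3, v1) reads {out.1} {out.2} {v1.1, v2.1, v3.1} {v1.2} {v2.2} {v3.2} (out.j = its outer ports)
after C, the pattern on (v4, v2, v3, v1) reads {out.1, v4.1} {out.2} {v1.1, v2.1, v3.1} {v1.2} {v2.2} {v3.2} {v4.2} (out.j = its outer ports)

{out.1, v4.1} {out.2} {v1.1, v2.1, v3.1} {v1.2} {v2.2} {v3.2} {v4.2}


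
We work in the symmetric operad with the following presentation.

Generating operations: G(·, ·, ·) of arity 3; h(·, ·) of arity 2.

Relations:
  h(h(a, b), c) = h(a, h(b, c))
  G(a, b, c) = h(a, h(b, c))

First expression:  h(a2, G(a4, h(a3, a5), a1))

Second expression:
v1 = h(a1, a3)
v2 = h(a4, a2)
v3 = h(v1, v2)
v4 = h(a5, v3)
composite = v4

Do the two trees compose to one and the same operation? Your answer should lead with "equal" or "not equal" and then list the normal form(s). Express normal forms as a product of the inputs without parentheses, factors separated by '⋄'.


In normal form, the first expression is a2 ⋄ a4 ⋄ a3 ⋄ a5 ⋄ a1
In normal form, the second expression is a5 ⋄ a1 ⋄ a3 ⋄ a4 ⋄ a2
The normal forms differ: not equal.

not equal; the first gives a2 ⋄ a4 ⋄ a3 ⋄ a5 ⋄ a1 and the second a5 ⋄ a1 ⋄ a3 ⋄ a4 ⋄ a2


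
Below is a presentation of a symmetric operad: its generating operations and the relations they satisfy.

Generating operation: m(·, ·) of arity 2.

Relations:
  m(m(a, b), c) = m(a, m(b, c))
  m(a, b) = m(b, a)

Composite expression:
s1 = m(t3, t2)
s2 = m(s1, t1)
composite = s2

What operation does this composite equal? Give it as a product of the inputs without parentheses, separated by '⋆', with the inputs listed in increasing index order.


t1 ⋆ t2 ⋆ t3

With m associative and commutative, the t-input set is all that matters.
m(t3, t2) unparenthesizes to t3 ⋆ t2
m(m(t3, t2), t1) unparenthesizes to t3 ⋆ t2 ⋆ t1
rearranged into index order: t1 ⋆ t2 ⋆ t3


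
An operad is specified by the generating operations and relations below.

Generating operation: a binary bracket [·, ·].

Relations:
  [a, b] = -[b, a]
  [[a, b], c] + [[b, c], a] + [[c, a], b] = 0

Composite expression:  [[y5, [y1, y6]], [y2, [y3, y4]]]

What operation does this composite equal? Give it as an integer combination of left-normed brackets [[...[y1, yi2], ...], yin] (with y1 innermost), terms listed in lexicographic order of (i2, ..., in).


Left-normed coefficients sit on the y1-initial expansion words.
Composite bracket: [[y5, [y1, y6]], [y2, [y3, y4]]]
Each bracket splits as ab - ba, giving 32 signed words (2^5 = 32).
The y1-initial words carry the normal form:
  word y1y6y5y2y3y4 has sign -1, contributing -[[[[[y1, y6], y5], y2], y3], y4]
  word y1y6y5y2y4y3 has sign +1, contributing +[[[[[y1, y6], y5], y2], y4], y3]
  word y1y6y5y3y4y2 has sign +1, contributing +[[[[[y1, y6], y5], y3], y4], y2]
  word y1y6y5y4y3y2 has sign -1, contributing -[[[[[y1, y6], y5], y4], y3], y2]

-[[[[[y1, y6], y5], y2], y3], y4] + [[[[[y1, y6], y5], y2], y4], y3] + [[[[[y1, y6], y5], y3], y4], y2] - [[[[[y1, y6], y5], y4], y3], y2]


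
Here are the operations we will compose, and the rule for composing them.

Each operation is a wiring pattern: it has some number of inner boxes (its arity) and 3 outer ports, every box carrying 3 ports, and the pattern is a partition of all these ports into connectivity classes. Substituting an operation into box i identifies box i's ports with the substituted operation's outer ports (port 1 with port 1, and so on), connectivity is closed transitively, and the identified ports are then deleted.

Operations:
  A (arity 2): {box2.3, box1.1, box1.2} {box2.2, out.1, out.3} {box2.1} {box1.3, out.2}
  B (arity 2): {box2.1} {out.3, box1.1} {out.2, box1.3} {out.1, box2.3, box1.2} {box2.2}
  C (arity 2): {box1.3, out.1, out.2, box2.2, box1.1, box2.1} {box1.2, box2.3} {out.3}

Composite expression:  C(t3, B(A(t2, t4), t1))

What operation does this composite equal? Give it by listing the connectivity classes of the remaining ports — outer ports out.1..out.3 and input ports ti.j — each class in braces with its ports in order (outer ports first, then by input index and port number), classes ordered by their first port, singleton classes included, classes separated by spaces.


{out.1, out.2, t1.3, t2.3, t3.1, t3.2, t3.3, t4.2} {out.3} {t1.1} {t1.2} {t2.1, t2.2, t4.3} {t4.1}


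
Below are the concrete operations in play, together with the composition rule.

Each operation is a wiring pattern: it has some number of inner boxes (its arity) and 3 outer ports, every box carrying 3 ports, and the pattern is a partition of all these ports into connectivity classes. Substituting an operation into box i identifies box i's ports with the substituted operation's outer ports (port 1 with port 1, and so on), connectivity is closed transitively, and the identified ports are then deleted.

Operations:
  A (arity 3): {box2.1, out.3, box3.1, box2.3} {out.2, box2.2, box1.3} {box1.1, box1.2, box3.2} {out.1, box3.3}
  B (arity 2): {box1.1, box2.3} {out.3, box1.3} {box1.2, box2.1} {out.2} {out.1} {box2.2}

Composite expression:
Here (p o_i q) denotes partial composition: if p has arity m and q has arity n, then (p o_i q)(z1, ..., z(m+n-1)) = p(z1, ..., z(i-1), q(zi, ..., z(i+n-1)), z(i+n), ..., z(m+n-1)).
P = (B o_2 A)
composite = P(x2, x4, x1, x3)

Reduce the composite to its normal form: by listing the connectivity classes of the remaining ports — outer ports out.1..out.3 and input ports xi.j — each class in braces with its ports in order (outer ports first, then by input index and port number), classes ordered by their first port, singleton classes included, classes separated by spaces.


Reachability decides: close wires over B-identified ports.
after A, the pattern on (x4, x1, x3) reads {out.1, x3.3} {out.2, x1.2, x4.3} {out.3, x1.1, x1.3, x3.1} {x3.2, x4.1, x4.2} (out.j = its outer ports)
after B, the pattern on (x2, x4, x1, x3) reads {out.1} {out.2} {out.3, x2.3} {x1.1, x1.3, x2.1, x3.1} {x1.2, x4.3} {x2.2, x3.3} {x3.2, x4.1, x4.2} (out.j = its outer ports)

{out.1} {out.2} {out.3, x2.3} {x1.1, x1.3, x2.1, x3.1} {x1.2, x4.3} {x2.2, x3.3} {x3.2, x4.1, x4.2}


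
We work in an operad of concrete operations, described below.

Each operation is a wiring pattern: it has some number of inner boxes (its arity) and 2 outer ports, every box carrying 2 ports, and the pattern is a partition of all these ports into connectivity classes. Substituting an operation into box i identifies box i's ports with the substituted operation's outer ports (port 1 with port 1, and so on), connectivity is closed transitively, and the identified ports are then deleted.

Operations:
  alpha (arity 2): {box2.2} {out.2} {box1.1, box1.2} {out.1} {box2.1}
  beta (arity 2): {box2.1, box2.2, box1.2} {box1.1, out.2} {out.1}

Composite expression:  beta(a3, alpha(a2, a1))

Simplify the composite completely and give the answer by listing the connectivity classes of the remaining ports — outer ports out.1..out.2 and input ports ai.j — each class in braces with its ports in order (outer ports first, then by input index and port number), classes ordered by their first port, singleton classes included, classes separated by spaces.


Two ports join when wires chain via beta-identified ports.
the subtree at alpha composes to {out.1} {out.2} {a1.1} {a1.2} {a2.1, a2.2} on (a2, a1); out.j = own outer ports
the subtree at beta composes to {out.1} {out.2, a3.1} {a1.1} {a1.2} {a2.1, a2.2} {a3.2} on (a3, a2, a1); out.j = own outer ports

{out.1} {out.2, a3.1} {a1.1} {a1.2} {a2.1, a2.2} {a3.2}


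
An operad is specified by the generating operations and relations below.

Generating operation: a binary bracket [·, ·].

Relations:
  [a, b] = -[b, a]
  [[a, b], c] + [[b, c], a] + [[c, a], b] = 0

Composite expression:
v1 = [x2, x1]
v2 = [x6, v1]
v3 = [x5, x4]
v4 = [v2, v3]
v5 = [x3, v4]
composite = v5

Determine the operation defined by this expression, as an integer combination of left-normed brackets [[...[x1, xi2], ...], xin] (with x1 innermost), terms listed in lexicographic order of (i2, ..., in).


[[[[[x1, x2], x6], x4], x5], x3] - [[[[[x1, x2], x6], x5], x4], x3]

Skip Jacobi rewriting: expand, keep x1-initial words, read off terms.
Composite bracket: [x3, [[x6, [x2, x1]], [x5, x4]]]
Expanding via [a, b] = ab - ba: 32 signed words (2^5 = 32).
Keep just the words that open with x1:
  word x1x2x6x4x5x3 has sign +1, contributing +[[[[[x1, x2], x6], x4], x5], x3]
  word x1x2x6x5x4x3 has sign -1, contributing -[[[[[x1, x2], x6], x5], x4], x3]


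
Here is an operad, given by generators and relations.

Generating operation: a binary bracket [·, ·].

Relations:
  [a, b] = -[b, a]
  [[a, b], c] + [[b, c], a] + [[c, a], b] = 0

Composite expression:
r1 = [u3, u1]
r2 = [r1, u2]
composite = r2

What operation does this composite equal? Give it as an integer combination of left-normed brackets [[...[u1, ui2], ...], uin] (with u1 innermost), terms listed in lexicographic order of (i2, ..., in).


-[[u1, u3], u2]

Antisymmetry and Jacobi reduce to u1-anchored left-normed brackets.
Composite bracket: [[u3, u1], u2]
Full expansion: 4 signed words from ab - ba (2^2 = 4).
The u1-initial words carry the normal form:
  from u1u3u2, sign -1: term -[[u1, u3], u2]


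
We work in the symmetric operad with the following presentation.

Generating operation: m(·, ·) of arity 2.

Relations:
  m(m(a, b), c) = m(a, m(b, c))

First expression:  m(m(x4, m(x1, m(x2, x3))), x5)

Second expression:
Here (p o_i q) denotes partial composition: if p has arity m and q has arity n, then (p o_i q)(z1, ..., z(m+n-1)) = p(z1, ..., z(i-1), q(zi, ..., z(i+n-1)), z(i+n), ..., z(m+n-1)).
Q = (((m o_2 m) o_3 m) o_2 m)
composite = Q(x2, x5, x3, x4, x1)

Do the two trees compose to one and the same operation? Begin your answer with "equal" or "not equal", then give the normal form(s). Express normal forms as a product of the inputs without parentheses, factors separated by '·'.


not equal — first x4 · x1 · x2 · x3 · x5, second x2 · x5 · x3 · x4 · x1

Normal form of the first expression: x4 · x1 · x2 · x3 · x5
Normal form of the second expression: x2 · x5 · x3 · x4 · x1
They disagree, so not equal.


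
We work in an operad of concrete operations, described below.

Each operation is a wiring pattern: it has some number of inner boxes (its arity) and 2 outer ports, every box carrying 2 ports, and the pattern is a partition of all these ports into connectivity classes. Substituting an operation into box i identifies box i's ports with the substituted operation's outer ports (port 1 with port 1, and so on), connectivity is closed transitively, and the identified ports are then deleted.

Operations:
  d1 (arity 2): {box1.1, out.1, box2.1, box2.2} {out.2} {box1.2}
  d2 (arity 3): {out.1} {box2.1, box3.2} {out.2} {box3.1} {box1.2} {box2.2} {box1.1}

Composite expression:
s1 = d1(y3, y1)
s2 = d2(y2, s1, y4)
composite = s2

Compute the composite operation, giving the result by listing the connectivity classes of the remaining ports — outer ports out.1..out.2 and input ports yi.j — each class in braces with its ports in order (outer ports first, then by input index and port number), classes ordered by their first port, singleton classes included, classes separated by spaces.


{out.1} {out.2} {y1.1, y1.2, y3.1, y4.2} {y2.1} {y2.2} {y3.2} {y4.1}

Two ports join when wires chain via d2-identified ports.
d1 over (y3, y1) gives {out.1, y1.1, y1.2, y3.1} {out.2} {y3.2}, out.j being that stage's outer ports
d2 over (y2, y3, y1, y4) gives {out.1} {out.2} {y1.1, y1.2, y3.1, y4.2} {y2.1} {y2.2} {y3.2} {y4.1}, out.j being that stage's outer ports


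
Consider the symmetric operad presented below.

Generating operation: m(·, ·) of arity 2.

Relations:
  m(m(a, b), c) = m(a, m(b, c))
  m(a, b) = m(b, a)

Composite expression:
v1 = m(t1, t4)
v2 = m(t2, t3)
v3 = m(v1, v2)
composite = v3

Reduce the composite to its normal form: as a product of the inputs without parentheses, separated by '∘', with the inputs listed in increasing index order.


t1 ∘ t2 ∘ t3 ∘ t4

Shape and order are irrelevant to m; the t-input set decides.
m(t1, t4) reduces to t1 ∘ t4
m(t2, t3) reduces to t2 ∘ t3
m(m(t1, t4), m(t2, t3)) reduces to t1 ∘ t4 ∘ t2 ∘ t3
sorting the factors by input index: t1 ∘ t2 ∘ t3 ∘ t4


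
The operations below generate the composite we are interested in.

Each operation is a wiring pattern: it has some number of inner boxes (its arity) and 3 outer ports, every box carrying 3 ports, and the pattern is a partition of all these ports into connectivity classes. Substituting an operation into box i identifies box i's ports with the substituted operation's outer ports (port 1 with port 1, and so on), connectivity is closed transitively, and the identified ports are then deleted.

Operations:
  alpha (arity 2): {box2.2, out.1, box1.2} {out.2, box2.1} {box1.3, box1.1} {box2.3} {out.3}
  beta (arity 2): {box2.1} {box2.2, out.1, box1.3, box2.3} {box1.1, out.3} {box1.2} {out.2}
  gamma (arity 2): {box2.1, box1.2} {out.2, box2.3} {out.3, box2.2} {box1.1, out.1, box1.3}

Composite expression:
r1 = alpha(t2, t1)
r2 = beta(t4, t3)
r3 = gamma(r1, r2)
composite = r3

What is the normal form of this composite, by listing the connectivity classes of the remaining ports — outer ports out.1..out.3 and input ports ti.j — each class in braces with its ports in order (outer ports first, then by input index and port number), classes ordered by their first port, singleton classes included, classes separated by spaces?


Connectivity passes through glued gamma-boundaries; trace each wire chain.
after alpha, the pattern on (t2, t1) reads {out.1, t1.2, t2.2} {out.2, t1.1} {out.3} {t1.3} {t2.1, t2.3} (out.j = its outer ports)
after beta, the pattern on (t4, t3) reads {out.1, t3.2, t3.3, t4.3} {out.2} {out.3, t4.1} {t3.1} {t4.2} (out.j = its outer ports)
after gamma, the pattern on (t2, t1, t4, t3) reads {out.1, t1.2, t2.2} {out.2, t4.1} {out.3} {t1.1, t3.2, t3.3, t4.3} {t1.3} {t2.1, t2.3} {t3.1} {t4.2} (out.j = its outer ports)

{out.1, t1.2, t2.2} {out.2, t4.1} {out.3} {t1.1, t3.2, t3.3, t4.3} {t1.3} {t2.1, t2.3} {t3.1} {t4.2}


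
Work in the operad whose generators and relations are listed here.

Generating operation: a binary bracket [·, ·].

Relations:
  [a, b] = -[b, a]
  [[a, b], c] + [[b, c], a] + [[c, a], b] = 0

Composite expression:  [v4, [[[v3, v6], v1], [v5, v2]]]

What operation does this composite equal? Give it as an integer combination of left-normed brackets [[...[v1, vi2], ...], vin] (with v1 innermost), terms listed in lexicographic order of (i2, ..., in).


-[[[[[v1, v3], v6], v2], v5], v4] + [[[[[v1, v3], v6], v5], v2], v4] + [[[[[v1, v6], v3], v2], v5], v4] - [[[[[v1, v6], v3], v5], v2], v4]

Expand each bracket as ab - ba; the v1-initial words give the coefficients.
Composite bracket: [v4, [[[v3, v6], v1], [v5, v2]]]
Each bracket splits as ab - ba, giving 32 signed words (2^5 = 32).
Coefficients come from the v1-initial words:
  the word v1v3v6v2v5v4 carries sign -1 and contributes -[[[[[v1, v3], v6], v2], v5], v4]
  the word v1v3v6v5v2v4 carries sign +1 and contributes +[[[[[v1, v3], v6], v5], v2], v4]
  the word v1v6v3v2v5v4 carries sign +1 and contributes +[[[[[v1, v6], v3], v2], v5], v4]
  the word v1v6v3v5v2v4 carries sign -1 and contributes -[[[[[v1, v6], v3], v5], v2], v4]


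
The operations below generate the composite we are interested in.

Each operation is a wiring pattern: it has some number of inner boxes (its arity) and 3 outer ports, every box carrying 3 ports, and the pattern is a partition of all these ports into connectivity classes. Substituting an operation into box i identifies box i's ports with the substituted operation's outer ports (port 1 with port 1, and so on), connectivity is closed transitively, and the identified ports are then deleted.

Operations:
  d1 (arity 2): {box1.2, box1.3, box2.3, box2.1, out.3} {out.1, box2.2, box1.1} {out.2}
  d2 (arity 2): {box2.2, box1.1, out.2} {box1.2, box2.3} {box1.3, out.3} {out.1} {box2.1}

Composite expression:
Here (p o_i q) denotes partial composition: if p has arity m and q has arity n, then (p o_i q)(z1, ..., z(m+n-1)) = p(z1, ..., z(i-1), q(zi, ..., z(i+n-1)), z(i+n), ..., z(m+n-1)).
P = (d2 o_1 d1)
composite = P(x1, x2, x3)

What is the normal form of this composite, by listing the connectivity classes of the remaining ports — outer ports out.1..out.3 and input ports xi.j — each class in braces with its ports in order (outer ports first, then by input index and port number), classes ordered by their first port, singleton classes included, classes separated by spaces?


{out.1} {out.2, x1.1, x2.2, x3.2} {out.3, x1.2, x1.3, x2.1, x2.3} {x3.1} {x3.3}

Treat the ports identified at d2 as solder joints: merge, then drop.
the subtree at d1 composes to {out.1, x1.1, x2.2} {out.2} {out.3, x1.2, x1.3, x2.1, x2.3} on (x1, x2); out.j = own outer ports
the subtree at d2 composes to {out.1} {out.2, x1.1, x2.2, x3.2} {out.3, x1.2, x1.3, x2.1, x2.3} {x3.1} {x3.3} on (x1, x2, x3); out.j = own outer ports


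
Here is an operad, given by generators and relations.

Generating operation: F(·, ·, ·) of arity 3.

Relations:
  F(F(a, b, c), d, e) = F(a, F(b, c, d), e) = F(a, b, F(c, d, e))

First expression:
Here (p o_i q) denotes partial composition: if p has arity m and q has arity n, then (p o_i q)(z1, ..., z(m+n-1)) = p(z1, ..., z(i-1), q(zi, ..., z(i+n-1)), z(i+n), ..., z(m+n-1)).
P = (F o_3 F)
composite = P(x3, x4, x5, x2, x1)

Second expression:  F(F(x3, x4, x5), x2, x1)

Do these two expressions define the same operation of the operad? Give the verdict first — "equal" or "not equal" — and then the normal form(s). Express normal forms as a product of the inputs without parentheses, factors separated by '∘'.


equal — both sides give x3 ∘ x4 ∘ x5 ∘ x2 ∘ x1


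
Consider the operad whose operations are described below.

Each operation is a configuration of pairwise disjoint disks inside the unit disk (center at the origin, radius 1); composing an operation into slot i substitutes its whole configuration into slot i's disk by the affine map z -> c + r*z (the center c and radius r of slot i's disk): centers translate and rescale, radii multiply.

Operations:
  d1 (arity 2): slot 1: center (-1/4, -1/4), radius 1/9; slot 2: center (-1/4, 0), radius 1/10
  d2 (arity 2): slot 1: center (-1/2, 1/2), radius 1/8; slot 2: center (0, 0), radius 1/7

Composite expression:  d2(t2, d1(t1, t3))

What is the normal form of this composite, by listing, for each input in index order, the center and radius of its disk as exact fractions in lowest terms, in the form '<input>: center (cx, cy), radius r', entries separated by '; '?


Affine substitution under d2: radii multiply and t-centers shift.
tracing t2 down its 1-map path: center (-1/2, 1/2), radius 1/8
tracing t1 down its 2-map path: center (-1/28, -1/28), radius 1/63
tracing t3 down its 2-map path: center (-1/28, 0), radius 1/70

t1: center (-1/28, -1/28), radius 1/63; t2: center (-1/2, 1/2), radius 1/8; t3: center (-1/28, 0), radius 1/70


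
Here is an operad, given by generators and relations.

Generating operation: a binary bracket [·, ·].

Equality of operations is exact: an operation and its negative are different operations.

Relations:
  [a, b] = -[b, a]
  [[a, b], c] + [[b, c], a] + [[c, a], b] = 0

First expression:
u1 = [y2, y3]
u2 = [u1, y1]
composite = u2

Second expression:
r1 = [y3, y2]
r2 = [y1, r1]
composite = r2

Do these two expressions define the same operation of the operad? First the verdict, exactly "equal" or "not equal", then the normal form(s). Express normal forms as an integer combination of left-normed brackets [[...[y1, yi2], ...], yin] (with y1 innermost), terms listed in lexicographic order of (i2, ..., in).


equal: each reduces to -[[y1, y2], y3] + [[y1, y3], y2]


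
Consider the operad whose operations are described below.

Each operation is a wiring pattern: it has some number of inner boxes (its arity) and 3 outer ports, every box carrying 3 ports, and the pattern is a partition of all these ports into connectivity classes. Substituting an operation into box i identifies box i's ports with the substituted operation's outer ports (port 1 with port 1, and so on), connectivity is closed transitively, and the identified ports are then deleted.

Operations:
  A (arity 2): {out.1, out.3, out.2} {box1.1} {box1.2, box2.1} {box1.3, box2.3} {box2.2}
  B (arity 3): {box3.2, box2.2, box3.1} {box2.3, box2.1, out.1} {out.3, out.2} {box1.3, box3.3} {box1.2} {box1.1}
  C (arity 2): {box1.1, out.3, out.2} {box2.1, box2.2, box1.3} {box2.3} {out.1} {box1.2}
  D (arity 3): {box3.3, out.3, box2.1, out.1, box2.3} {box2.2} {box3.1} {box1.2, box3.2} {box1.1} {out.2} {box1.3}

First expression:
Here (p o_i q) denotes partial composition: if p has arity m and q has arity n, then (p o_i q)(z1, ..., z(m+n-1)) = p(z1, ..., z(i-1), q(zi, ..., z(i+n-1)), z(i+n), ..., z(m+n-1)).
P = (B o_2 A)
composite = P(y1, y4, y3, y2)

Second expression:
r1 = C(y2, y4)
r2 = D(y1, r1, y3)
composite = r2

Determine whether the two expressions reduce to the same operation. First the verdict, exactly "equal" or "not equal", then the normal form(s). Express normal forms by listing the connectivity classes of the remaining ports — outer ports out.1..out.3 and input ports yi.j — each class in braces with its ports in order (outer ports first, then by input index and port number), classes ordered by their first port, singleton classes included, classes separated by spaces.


not equal; the first gives {out.1, y2.1, y2.2} {out.2, out.3} {y1.1} {y1.2} {y1.3, y2.3} {y3.1, y4.2} {y3.2} {y3.3, y4.3} {y4.1} and the second {out.1, out.3, y2.1, y3.3} {out.2} {y1.1} {y1.2, y3.2} {y1.3} {y2.2} {y2.3, y4.1, y4.2} {y3.1} {y4.3}

The first expression, normalized: {out.1, y2.1, y2.2} {out.2, out.3} {y1.1} {y1.2} {y1.3, y2.3} {y3.1, y4.2} {y3.2} {y3.3, y4.3} {y4.1}
The second expression, normalized: {out.1, out.3, y2.1, y3.3} {out.2} {y1.1} {y1.2, y3.2} {y1.3} {y2.2} {y2.3, y4.1, y4.2} {y3.1} {y4.3}
Different reductions; not equal.


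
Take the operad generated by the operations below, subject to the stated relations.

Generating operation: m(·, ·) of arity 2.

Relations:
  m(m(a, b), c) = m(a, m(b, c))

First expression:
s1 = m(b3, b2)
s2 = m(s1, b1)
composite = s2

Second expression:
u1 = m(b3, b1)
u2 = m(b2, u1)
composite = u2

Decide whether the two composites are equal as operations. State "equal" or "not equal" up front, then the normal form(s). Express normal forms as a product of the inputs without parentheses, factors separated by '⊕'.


not equal: they reduce to b3 ⊕ b2 ⊕ b1 and b2 ⊕ b3 ⊕ b1

Normal form of the first expression: b3 ⊕ b2 ⊕ b1
Normal form of the second expression: b2 ⊕ b3 ⊕ b1
Distinct normal forms: not equal.
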